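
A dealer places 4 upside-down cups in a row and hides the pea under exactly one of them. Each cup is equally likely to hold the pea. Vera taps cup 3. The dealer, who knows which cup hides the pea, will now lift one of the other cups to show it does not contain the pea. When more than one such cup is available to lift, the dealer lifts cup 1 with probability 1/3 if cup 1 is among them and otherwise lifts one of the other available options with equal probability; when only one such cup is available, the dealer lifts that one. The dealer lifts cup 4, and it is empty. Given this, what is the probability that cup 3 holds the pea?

2/9

Consider each possible location of the pea in turn.
If it is under cup 1 (prior 1/4): cup 1 holds the prize so is unavailable; the dealer chooses uniformly among the 2 others, probability 1/2; weight (1/4)·(1/2) = 1/8.
If it is under cup 2 (prior 1/4): cup 1 is available but not opened, probability 2/3; weight (1/4)·(2/3) = 1/6.
If it is under cup 3 (prior 1/4): cup 1 is available but not opened; cup 4 gets probability (1 − 1/3)/2 = 1/3; weight (1/4)·(1/3) = 1/12.
If it is under cup 4 (prior 1/4): the dealer opened cup 4, so this case is ruled out; weight (1/4)·0 = 0.
The weights sum to 3/8.
So P(the pea under cup 3 | the dealer opened cup 4) = (1/12) / (3/8) = 2/9.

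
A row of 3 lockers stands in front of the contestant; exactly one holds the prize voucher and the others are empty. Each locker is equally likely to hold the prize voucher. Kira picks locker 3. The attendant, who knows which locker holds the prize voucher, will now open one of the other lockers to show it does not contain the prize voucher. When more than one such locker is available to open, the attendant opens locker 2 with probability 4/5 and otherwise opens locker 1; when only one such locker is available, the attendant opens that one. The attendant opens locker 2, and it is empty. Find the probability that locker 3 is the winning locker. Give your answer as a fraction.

Condition on the true location of the prize voucher.
If it is in locker 1 (prior 1/3): only locker 2 is available, probability 1; weight (1/3)·1 = 1/3.
If it is in locker 2 (prior 1/3): the attendant opened locker 2, so this case is ruled out; weight (1/3)·0 = 0.
If it is in locker 3 (prior 1/3): locker 2 is available, opened with probability 4/5; weight (1/3)·(4/5) = 4/15.
The weights sum to 3/5.
So P(the prize voucher in locker 3 | the attendant opened locker 2) = (4/15) / (3/5) = 4/9.

4/9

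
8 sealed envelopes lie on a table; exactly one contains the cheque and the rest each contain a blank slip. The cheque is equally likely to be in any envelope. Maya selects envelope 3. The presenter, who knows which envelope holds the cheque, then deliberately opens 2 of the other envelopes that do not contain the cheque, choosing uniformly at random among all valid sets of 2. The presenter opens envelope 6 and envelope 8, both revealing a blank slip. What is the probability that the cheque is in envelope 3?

1/8

Consider each possible location of the cheque in turn.
If it is in any of envelopes 1, 2, 4, 5, and 7 (prior 1/8 each): the presenter has 15 equally likely choices, so probability 1/15; weight (1/8)·(1/15) = 1/120 each.
If it is in envelope 3 (prior 1/8): the presenter has 21 equally likely choices, so probability 1/21; weight (1/8)·(1/21) = 1/168.
If it is in either of envelopes 6 and 8 (prior 1/8 each): that envelope was opened and seen not to hold the prize — ruled out; weight (1/8)·0 = 0 each.
The weights sum to 1/21.
So P(the cheque in envelope 3 | the presenter opened envelope 6 and envelope 8) = (1/168) / (1/21) = 1/8.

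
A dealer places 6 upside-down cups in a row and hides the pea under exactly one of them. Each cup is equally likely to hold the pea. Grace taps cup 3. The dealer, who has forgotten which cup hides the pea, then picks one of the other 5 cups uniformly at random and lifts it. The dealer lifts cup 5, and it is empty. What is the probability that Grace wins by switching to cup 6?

Condition on the true location of the pea.
If it is under any of cups 1, 2, 3, 4, and 6 (prior 1/6 each): the dealer picks cup 5 with probability 1/5 regardless, and it is not the prize; weight (1/6)·(1/5) = 1/30 each.
If it is under cup 5 (prior 1/6): the dealer opened cup 5, so this case is ruled out; weight (1/6)·0 = 0.
The weights sum to 1/6.
So P(the pea under cup 6 | the dealer opened cup 5) = (1/30) / (1/6) = 1/5.

1/5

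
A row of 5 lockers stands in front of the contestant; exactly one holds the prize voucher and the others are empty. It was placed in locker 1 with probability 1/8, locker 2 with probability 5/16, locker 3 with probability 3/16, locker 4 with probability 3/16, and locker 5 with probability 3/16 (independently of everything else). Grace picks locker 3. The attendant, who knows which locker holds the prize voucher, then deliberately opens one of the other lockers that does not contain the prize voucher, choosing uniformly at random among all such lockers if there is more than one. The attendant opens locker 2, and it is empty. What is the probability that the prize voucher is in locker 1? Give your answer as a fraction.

Condition on the true location of the prize voucher.
If it is in locker 1 (prior 1/8): the attendant has 3 equally likely choices, so probability 1/3; weight (1/8)·(1/3) = 1/24.
If it is in locker 2 (prior 5/16): the attendant opened locker 2, so this case is ruled out; weight (5/16)·0 = 0.
If it is in locker 3 (prior 3/16): the attendant has 4 equally likely choices, so probability 1/4; weight (3/16)·(1/4) = 3/64.
If it is in either of lockers 4 and 5 (prior 3/16 each): the attendant has 3 equally likely choices, so probability 1/3; weight (3/16)·(1/3) = 1/16 each.
The weights sum to 41/192.
So P(the prize voucher in locker 1 | the attendant opened locker 2) = (1/24) / (41/192) = 8/41.

8/41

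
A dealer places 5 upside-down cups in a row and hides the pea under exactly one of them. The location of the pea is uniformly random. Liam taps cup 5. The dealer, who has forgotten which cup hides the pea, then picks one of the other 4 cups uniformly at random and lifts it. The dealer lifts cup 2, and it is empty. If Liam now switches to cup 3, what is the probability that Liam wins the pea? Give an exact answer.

1/4

Condition on the true location of the pea.
If it is under any of cups 1, 3, 4, and 5 (prior 1/5 each): the dealer picks cup 2 with probability 1/4 regardless, and it is not the prize; weight (1/5)·(1/4) = 1/20 each.
If it is under cup 2 (prior 1/5): the dealer opened cup 2, so this case is ruled out; weight (1/5)·0 = 0.
The weights sum to 1/5.
So P(the pea under cup 3 | the dealer opened cup 2) = (1/20) / (1/5) = 1/4.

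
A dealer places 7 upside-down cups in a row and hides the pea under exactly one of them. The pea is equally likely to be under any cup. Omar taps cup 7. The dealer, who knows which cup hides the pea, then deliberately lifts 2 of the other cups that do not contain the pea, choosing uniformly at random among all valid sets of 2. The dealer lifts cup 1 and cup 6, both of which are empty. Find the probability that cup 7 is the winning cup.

Apply Bayes' rule, conditioning on where the pea actually is.
If it is under either of cups 1 and 6 (prior 1/7 each): that cup was opened and seen not to hold the prize — ruled out; weight (1/7)·0 = 0 each.
If it is under any of cups 2, 3, 4, and 5 (prior 1/7 each): the dealer has 10 equally likely choices, so probability 1/10; weight (1/7)·(1/10) = 1/70 each.
If it is under cup 7 (prior 1/7): the dealer has 15 equally likely choices, so probability 1/15; weight (1/7)·(1/15) = 1/105.
The weights sum to 1/15.
So P(the pea under cup 7 | the dealer opened cup 1 and cup 6) = (1/105) / (1/15) = 1/7.

1/7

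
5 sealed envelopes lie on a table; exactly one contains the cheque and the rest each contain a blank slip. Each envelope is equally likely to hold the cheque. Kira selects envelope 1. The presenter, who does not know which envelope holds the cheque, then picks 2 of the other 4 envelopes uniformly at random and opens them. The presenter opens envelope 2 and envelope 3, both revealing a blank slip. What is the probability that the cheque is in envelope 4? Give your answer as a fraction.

Because the presenter chose which envelopes to open without knowing where the cheque is, the choice is independent of the prize location. Learning that none of the 2 opened envelopes holds the cheque simply rules out those 2 locations and leaves the remaining 3 envelopes still equally likely by symmetry.
So P(the cheque in envelope 4) = 1/3.

1/3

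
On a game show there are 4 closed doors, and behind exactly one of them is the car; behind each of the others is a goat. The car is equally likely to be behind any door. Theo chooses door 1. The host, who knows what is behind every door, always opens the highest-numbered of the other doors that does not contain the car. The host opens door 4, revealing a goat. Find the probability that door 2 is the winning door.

1/3

Consider each possible location of the car in turn.
If it is behind any of doors 1, 2, and 3 (prior 1/4 each): door 4 is the highest-numbered option available, probability 1; weight (1/4)·1 = 1/4 each.
If it is behind door 4 (prior 1/4): the host opened door 4, so this case is ruled out; weight (1/4)·0 = 0.
The weights sum to 3/4.
So P(the car behind door 2 | the host opened door 4) = (1/4) / (3/4) = 1/3.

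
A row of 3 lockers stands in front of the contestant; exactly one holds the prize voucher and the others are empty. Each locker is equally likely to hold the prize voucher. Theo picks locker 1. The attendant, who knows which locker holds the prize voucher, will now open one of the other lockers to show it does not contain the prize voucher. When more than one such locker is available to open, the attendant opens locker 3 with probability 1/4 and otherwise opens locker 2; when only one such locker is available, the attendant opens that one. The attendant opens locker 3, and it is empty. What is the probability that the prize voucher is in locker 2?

4/5

Condition on the true location of the prize voucher.
If it is in locker 1 (prior 1/3): locker 3 is available, opened with probability 1/4; weight (1/3)·(1/4) = 1/12.
If it is in locker 2 (prior 1/3): only locker 3 is available, probability 1; weight (1/3)·1 = 1/3.
If it is in locker 3 (prior 1/3): the attendant opened locker 3, so this case is ruled out; weight (1/3)·0 = 0.
The weights sum to 5/12.
So P(the prize voucher in locker 2 | the attendant opened locker 3) = (1/3) / (5/12) = 4/5.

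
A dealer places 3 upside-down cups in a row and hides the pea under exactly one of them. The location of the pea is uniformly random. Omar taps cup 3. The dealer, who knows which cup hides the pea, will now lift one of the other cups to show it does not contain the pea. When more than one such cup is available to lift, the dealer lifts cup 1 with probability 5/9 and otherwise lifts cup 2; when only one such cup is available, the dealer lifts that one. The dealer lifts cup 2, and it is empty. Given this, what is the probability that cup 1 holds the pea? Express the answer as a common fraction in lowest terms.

9/13

Consider each possible location of the pea in turn.
If it is under cup 1 (prior 1/3): only cup 2 is available, probability 1; weight (1/3)·1 = 1/3.
If it is under cup 2 (prior 1/3): the dealer opened cup 2, so this case is ruled out; weight (1/3)·0 = 0.
If it is under cup 3 (prior 1/3): cup 1 is available but not opened, probability 4/9; weight (1/3)·(4/9) = 4/27.
The weights sum to 13/27.
So P(the pea under cup 1 | the dealer opened cup 2) = (1/3) / (13/27) = 9/13.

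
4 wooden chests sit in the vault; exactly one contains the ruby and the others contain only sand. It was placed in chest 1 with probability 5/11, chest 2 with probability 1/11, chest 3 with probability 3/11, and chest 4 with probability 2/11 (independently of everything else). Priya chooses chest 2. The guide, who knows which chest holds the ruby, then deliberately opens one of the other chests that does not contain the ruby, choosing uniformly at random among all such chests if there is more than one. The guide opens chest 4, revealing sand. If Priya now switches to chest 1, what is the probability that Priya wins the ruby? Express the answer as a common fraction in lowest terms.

Apply Bayes' rule, conditioning on where the ruby actually is.
If it is in chest 1 (prior 5/11): the guide has 2 equally likely choices, so probability 1/2; weight (5/11)·(1/2) = 5/22.
If it is in chest 2 (prior 1/11): the guide has 3 equally likely choices, so probability 1/3; weight (1/11)·(1/3) = 1/33.
If it is in chest 3 (prior 3/11): the guide has 2 equally likely choices, so probability 1/2; weight (3/11)·(1/2) = 3/22.
If it is in chest 4 (prior 2/11): the guide opened chest 4, so this case is ruled out; weight (2/11)·0 = 0.
The weights sum to 13/33.
So P(the ruby in chest 1 | the guide opened chest 4) = (5/22) / (13/33) = 15/26.

15/26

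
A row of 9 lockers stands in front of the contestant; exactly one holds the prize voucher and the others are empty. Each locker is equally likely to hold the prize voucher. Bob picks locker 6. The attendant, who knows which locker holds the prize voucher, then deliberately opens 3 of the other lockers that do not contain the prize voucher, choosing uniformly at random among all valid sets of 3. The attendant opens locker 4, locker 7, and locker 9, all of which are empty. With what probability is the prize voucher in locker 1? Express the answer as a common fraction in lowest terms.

8/45

Consider each possible location of the prize voucher in turn.
If it is in any of lockers 1, 2, 3, 5, and 8 (prior 1/9 each): the attendant has 35 equally likely choices, so probability 1/35; weight (1/9)·(1/35) = 1/315 each.
If it is in any of lockers 4, 7, and 9 (prior 1/9 each): that locker was opened and seen not to hold the prize — ruled out; weight (1/9)·0 = 0 each.
If it is in locker 6 (prior 1/9): the attendant has 56 equally likely choices, so probability 1/56; weight (1/9)·(1/56) = 1/504.
The weights sum to 1/56.
So P(the prize voucher in locker 1 | the attendant opened locker 4, locker 7, and locker 9) = (1/315) / (1/56) = 8/45.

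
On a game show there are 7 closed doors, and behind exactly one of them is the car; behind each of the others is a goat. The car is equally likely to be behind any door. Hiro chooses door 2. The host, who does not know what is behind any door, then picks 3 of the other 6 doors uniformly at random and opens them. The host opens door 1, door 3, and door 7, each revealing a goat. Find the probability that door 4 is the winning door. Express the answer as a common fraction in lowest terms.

Condition on the true location of the car.
If it is behind any of doors 1, 3, and 7 (prior 1/7 each): that door was opened and seen not to hold the prize — ruled out; weight (1/7)·0 = 0 each.
If it is behind any of doors 2, 4, 5, and 6 (prior 1/7 each): the host picks exactly this set with probability 1/20 regardless, and none is the prize; weight (1/7)·(1/20) = 1/140 each.
The weights sum to 1/35.
So P(the car behind door 4 | the host opened door 1, door 3, and door 7) = (1/140) / (1/35) = 1/4.

1/4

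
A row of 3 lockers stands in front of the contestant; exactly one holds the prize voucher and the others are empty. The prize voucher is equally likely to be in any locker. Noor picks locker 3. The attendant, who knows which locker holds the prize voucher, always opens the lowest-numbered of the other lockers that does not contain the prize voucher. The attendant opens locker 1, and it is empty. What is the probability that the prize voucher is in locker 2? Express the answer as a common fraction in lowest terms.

Consider each possible location of the prize voucher in turn.
If it is in locker 1 (prior 1/3): the attendant opened locker 1, so this case is ruled out; weight (1/3)·0 = 0.
If it is in either of lockers 2 and 3 (prior 1/3 each): locker 1 is the lowest-numbered option available, probability 1; weight (1/3)·1 = 1/3 each.
The weights sum to 2/3.
So P(the prize voucher in locker 2 | the attendant opened locker 1) = (1/3) / (2/3) = 1/2.

1/2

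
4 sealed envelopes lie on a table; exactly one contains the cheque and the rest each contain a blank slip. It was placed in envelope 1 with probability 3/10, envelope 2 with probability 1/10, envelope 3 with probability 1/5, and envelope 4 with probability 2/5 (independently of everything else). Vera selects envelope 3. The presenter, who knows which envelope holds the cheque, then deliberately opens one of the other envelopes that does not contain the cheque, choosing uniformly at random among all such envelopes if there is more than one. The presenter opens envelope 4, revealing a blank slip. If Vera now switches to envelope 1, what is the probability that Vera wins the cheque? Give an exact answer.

Apply Bayes' rule, conditioning on where the cheque actually is.
If it is in envelope 1 (prior 3/10): the presenter has 2 equally likely choices, so probability 1/2; weight (3/10)·(1/2) = 3/20.
If it is in envelope 2 (prior 1/10): the presenter has 2 equally likely choices, so probability 1/2; weight (1/10)·(1/2) = 1/20.
If it is in envelope 3 (prior 1/5): the presenter has 3 equally likely choices, so probability 1/3; weight (1/5)·(1/3) = 1/15.
If it is in envelope 4 (prior 2/5): the presenter opened envelope 4, so this case is ruled out; weight (2/5)·0 = 0.
The weights sum to 4/15.
So P(the cheque in envelope 1 | the presenter opened envelope 4) = (3/20) / (4/15) = 9/16.

9/16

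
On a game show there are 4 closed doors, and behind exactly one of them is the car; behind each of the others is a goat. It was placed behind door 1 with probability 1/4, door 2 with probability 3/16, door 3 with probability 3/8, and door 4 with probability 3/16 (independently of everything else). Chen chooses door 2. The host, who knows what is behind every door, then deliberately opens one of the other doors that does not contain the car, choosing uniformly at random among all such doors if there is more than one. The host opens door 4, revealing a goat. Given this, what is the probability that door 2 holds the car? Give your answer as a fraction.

1/6

Apply Bayes' rule, conditioning on where the car actually is.
If it is behind door 1 (prior 1/4): the host has 2 equally likely choices, so probability 1/2; weight (1/4)·(1/2) = 1/8.
If it is behind door 2 (prior 3/16): the host has 3 equally likely choices, so probability 1/3; weight (3/16)·(1/3) = 1/16.
If it is behind door 3 (prior 3/8): the host has 2 equally likely choices, so probability 1/2; weight (3/8)·(1/2) = 3/16.
If it is behind door 4 (prior 3/16): the host opened door 4, so this case is ruled out; weight (3/16)·0 = 0.
The weights sum to 3/8.
So P(the car behind door 2 | the host opened door 4) = (1/16) / (3/8) = 1/6.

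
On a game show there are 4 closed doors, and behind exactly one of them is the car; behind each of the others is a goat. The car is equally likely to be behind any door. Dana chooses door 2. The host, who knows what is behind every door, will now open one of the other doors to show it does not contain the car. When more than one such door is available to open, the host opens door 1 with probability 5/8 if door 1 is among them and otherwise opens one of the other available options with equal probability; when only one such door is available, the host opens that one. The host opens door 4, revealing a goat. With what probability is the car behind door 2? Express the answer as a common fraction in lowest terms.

3/17

Consider each possible location of the car in turn.
If it is behind door 1 (prior 1/4): door 1 holds the prize so is unavailable; the host chooses uniformly among the 2 others, probability 1/2; weight (1/4)·(1/2) = 1/8.
If it is behind door 2 (prior 1/4): door 1 is available but not opened; door 4 gets probability (1 − 5/8)/2 = 3/16; weight (1/4)·(3/16) = 3/64.
If it is behind door 3 (prior 1/4): door 1 is available but not opened, probability 3/8; weight (1/4)·(3/8) = 3/32.
If it is behind door 4 (prior 1/4): the host opened door 4, so this case is ruled out; weight (1/4)·0 = 0.
The weights sum to 17/64.
So P(the car behind door 2 | the host opened door 4) = (3/64) / (17/64) = 3/17.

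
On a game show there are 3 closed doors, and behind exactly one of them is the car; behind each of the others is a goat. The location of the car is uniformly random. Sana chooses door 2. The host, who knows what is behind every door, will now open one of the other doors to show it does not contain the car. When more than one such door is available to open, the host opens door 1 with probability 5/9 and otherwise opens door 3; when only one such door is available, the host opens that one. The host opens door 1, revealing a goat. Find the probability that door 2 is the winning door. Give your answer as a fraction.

5/14

Consider each possible location of the car in turn.
If it is behind door 1 (prior 1/3): the host opened door 1, so this case is ruled out; weight (1/3)·0 = 0.
If it is behind door 2 (prior 1/3): door 1 is available, opened with probability 5/9; weight (1/3)·(5/9) = 5/27.
If it is behind door 3 (prior 1/3): only door 1 is available, probability 1; weight (1/3)·1 = 1/3.
The weights sum to 14/27.
So P(the car behind door 2 | the host opened door 1) = (5/27) / (14/27) = 5/14.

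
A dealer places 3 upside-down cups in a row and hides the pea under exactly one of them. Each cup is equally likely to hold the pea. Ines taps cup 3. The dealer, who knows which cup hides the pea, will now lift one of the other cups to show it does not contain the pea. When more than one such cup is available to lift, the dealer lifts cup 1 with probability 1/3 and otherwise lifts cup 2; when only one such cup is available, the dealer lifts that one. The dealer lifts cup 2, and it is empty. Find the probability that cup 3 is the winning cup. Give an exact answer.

2/5

Apply Bayes' rule, conditioning on where the pea actually is.
If it is under cup 1 (prior 1/3): only cup 2 is available, probability 1; weight (1/3)·1 = 1/3.
If it is under cup 2 (prior 1/3): the dealer opened cup 2, so this case is ruled out; weight (1/3)·0 = 0.
If it is under cup 3 (prior 1/3): cup 1 is available but not opened, probability 2/3; weight (1/3)·(2/3) = 2/9.
The weights sum to 5/9.
So P(the pea under cup 3 | the dealer opened cup 2) = (2/9) / (5/9) = 2/5.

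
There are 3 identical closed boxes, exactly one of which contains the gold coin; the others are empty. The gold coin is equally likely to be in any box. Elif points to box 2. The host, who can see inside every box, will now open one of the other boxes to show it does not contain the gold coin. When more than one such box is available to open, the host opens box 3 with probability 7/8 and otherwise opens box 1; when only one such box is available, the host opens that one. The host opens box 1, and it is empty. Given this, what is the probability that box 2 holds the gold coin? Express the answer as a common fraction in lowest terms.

Consider each possible location of the gold coin in turn.
If it is in box 1 (prior 1/3): the host opened box 1, so this case is ruled out; weight (1/3)·0 = 0.
If it is in box 2 (prior 1/3): box 3 is available but not opened, probability 1/8; weight (1/3)·(1/8) = 1/24.
If it is in box 3 (prior 1/3): only box 1 is available, probability 1; weight (1/3)·1 = 1/3.
The weights sum to 3/8.
So P(the gold coin in box 2 | the host opened box 1) = (1/24) / (3/8) = 1/9.

1/9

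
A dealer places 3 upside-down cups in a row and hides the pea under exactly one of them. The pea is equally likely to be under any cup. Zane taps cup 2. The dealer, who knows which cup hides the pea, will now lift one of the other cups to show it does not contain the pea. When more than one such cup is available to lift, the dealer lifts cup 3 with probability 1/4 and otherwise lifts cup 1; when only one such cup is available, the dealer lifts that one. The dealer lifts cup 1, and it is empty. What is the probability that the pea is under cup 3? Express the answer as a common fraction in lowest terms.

4/7

Consider each possible location of the pea in turn.
If it is under cup 1 (prior 1/3): the dealer opened cup 1, so this case is ruled out; weight (1/3)·0 = 0.
If it is under cup 2 (prior 1/3): cup 3 is available but not opened, probability 3/4; weight (1/3)·(3/4) = 1/4.
If it is under cup 3 (prior 1/3): only cup 1 is available, probability 1; weight (1/3)·1 = 1/3.
The weights sum to 7/12.
So P(the pea under cup 3 | the dealer opened cup 1) = (1/3) / (7/12) = 4/7.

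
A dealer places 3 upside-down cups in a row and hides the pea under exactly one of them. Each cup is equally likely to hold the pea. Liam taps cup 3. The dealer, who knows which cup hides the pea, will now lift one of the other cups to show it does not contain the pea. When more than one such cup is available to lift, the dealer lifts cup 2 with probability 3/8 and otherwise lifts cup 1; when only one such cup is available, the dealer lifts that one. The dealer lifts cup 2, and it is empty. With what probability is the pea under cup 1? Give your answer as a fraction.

Apply Bayes' rule, conditioning on where the pea actually is.
If it is under cup 1 (prior 1/3): only cup 2 is available, probability 1; weight (1/3)·1 = 1/3.
If it is under cup 2 (prior 1/3): the dealer opened cup 2, so this case is ruled out; weight (1/3)·0 = 0.
If it is under cup 3 (prior 1/3): cup 2 is available, opened with probability 3/8; weight (1/3)·(3/8) = 1/8.
The weights sum to 11/24.
So P(the pea under cup 1 | the dealer opened cup 2) = (1/3) / (11/24) = 8/11.

8/11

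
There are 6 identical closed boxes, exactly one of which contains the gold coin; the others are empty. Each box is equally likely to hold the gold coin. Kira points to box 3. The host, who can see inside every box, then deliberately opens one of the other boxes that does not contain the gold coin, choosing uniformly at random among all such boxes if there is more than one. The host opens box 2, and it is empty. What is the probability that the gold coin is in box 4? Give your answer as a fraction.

Condition on the true location of the gold coin.
If it is in any of boxes 1, 4, 5, and 6 (prior 1/6 each): the host has 4 equally likely choices, so probability 1/4; weight (1/6)·(1/4) = 1/24 each.
If it is in box 2 (prior 1/6): the host opened box 2, so this case is ruled out; weight (1/6)·0 = 0.
If it is in box 3 (prior 1/6): the host has 5 equally likely choices, so probability 1/5; weight (1/6)·(1/5) = 1/30.
The weights sum to 1/5.
So P(the gold coin in box 4 | the host opened box 2) = (1/24) / (1/5) = 5/24.

5/24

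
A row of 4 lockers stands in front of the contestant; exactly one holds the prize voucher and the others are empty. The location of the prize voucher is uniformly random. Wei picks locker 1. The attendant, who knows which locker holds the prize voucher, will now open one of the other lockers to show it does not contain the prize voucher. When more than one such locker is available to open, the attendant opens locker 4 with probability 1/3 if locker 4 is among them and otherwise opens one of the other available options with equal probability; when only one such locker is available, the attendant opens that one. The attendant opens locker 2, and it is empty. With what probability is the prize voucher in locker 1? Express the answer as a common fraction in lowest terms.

Consider each possible location of the prize voucher in turn.
If it is in locker 1 (prior 1/4): locker 4 is available but not opened; locker 2 gets probability (1 − 1/3)/2 = 1/3; weight (1/4)·(1/3) = 1/12.
If it is in locker 2 (prior 1/4): the attendant opened locker 2, so this case is ruled out; weight (1/4)·0 = 0.
If it is in locker 3 (prior 1/4): locker 4 is available but not opened, probability 2/3; weight (1/4)·(2/3) = 1/6.
If it is in locker 4 (prior 1/4): locker 4 holds the prize so is unavailable; the attendant chooses uniformly among the 2 others, probability 1/2; weight (1/4)·(1/2) = 1/8.
The weights sum to 3/8.
So P(the prize voucher in locker 1 | the attendant opened locker 2) = (1/12) / (3/8) = 2/9.

2/9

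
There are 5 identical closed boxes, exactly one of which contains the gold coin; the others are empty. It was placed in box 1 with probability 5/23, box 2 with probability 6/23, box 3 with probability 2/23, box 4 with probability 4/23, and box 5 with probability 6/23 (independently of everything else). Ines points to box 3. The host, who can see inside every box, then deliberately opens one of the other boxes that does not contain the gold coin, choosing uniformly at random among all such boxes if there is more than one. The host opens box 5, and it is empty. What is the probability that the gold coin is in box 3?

Condition on the true location of the gold coin.
If it is in box 1 (prior 5/23): the host has 3 equally likely choices, so probability 1/3; weight (5/23)·(1/3) = 5/69.
If it is in box 2 (prior 6/23): the host has 3 equally likely choices, so probability 1/3; weight (6/23)·(1/3) = 2/23.
If it is in box 3 (prior 2/23): the host has 4 equally likely choices, so probability 1/4; weight (2/23)·(1/4) = 1/46.
If it is in box 4 (prior 4/23): the host has 3 equally likely choices, so probability 1/3; weight (4/23)·(1/3) = 4/69.
If it is in box 5 (prior 6/23): the host opened box 5, so this case is ruled out; weight (6/23)·0 = 0.
The weights sum to 11/46.
So P(the gold coin in box 3 | the host opened box 5) = (1/46) / (11/46) = 1/11.

1/11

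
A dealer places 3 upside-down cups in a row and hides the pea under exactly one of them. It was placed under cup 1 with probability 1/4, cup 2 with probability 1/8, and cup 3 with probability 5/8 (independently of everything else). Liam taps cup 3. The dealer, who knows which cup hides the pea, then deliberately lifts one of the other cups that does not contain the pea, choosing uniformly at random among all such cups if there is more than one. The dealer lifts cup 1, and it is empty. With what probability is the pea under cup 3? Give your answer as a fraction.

Apply Bayes' rule, conditioning on where the pea actually is.
If it is under cup 1 (prior 1/4): the dealer opened cup 1, so this case is ruled out; weight (1/4)·0 = 0.
If it is under cup 2 (prior 1/8): the dealer has no choice, probability 1; weight (1/8)·1 = 1/8.
If it is under cup 3 (prior 5/8): the dealer has 2 equally likely choices, so probability 1/2; weight (5/8)·(1/2) = 5/16.
The weights sum to 7/16.
So P(the pea under cup 3 | the dealer opened cup 1) = (5/16) / (7/16) = 5/7.

5/7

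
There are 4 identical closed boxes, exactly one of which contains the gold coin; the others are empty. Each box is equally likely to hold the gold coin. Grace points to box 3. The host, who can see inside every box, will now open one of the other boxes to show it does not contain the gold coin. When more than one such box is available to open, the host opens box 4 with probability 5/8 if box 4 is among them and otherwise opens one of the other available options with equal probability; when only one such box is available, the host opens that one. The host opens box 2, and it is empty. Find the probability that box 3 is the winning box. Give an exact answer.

3/17

Condition on the true location of the gold coin.
If it is in box 1 (prior 1/4): box 4 is available but not opened, probability 3/8; weight (1/4)·(3/8) = 3/32.
If it is in box 2 (prior 1/4): the host opened box 2, so this case is ruled out; weight (1/4)·0 = 0.
If it is in box 3 (prior 1/4): box 4 is available but not opened; box 2 gets probability (1 − 5/8)/2 = 3/16; weight (1/4)·(3/16) = 3/64.
If it is in box 4 (prior 1/4): box 4 holds the prize so is unavailable; the host chooses uniformly among the 2 others, probability 1/2; weight (1/4)·(1/2) = 1/8.
The weights sum to 17/64.
So P(the gold coin in box 3 | the host opened box 2) = (3/64) / (17/64) = 3/17.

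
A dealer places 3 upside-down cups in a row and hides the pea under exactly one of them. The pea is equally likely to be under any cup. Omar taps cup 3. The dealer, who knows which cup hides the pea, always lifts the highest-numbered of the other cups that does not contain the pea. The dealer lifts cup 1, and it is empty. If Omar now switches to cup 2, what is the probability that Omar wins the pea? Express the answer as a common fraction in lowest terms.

Consider each possible location of the pea in turn.
If it is under cup 1 (prior 1/3): the dealer opened cup 1, so this case is ruled out; weight (1/3)·0 = 0.
If it is under cup 2 (prior 1/3): cup 1 is the highest-numbered option available, probability 1; weight (1/3)·1 = 1/3.
If it is under cup 3 (prior 1/3): the dealer would have opened cup 2 instead, probability 0; weight (1/3)·0 = 0.
The weights sum to 1/3.
So P(the pea under cup 2 | the dealer opened cup 1) = (1/3) / (1/3) = 1.

1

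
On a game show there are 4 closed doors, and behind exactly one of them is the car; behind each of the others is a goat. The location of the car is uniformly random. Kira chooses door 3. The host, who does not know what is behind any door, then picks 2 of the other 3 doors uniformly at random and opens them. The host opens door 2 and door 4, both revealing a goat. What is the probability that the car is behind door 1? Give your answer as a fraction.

1/2

Because the host chose which doors to open without knowing where the car is, the choice is independent of the prize location. Learning that none of the 2 opened doors holds the car simply rules out those 2 locations and leaves the remaining 2 doors still equally likely by symmetry.
So P(the car behind door 1) = 1/2.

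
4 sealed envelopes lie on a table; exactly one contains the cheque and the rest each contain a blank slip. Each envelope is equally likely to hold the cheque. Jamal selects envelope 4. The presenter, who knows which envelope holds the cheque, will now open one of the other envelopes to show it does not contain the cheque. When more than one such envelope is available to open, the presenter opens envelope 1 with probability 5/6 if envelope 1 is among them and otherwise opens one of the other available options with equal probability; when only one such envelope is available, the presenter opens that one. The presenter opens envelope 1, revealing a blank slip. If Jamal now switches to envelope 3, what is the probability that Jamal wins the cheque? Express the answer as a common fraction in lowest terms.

1/3

Condition on the true location of the cheque.
If it is in envelope 1 (prior 1/4): the presenter opened envelope 1, so this case is ruled out; weight (1/4)·0 = 0.
If it is in any of envelopes 2, 3, and 4 (prior 1/4 each): envelope 1 is available, opened with probability 5/6; weight (1/4)·(5/6) = 5/24 each.
The weights sum to 5/8.
So P(the cheque in envelope 3 | the presenter opened envelope 1) = (5/24) / (5/8) = 1/3.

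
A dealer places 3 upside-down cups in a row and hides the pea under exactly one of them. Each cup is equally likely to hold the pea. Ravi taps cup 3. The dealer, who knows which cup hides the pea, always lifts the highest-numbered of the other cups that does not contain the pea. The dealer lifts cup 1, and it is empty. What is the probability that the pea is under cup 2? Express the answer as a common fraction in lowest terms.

Consider each possible location of the pea in turn.
If it is under cup 1 (prior 1/3): the dealer opened cup 1, so this case is ruled out; weight (1/3)·0 = 0.
If it is under cup 2 (prior 1/3): cup 1 is the highest-numbered option available, probability 1; weight (1/3)·1 = 1/3.
If it is under cup 3 (prior 1/3): the dealer would have opened cup 2 instead, probability 0; weight (1/3)·0 = 0.
The weights sum to 1/3.
So P(the pea under cup 2 | the dealer opened cup 1) = (1/3) / (1/3) = 1.

1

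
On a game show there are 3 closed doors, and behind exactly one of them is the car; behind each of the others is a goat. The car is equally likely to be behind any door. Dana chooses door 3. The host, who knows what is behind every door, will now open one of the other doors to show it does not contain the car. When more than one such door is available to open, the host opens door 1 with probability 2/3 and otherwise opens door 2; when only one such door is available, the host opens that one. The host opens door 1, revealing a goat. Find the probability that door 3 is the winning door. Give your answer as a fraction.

Consider each possible location of the car in turn.
If it is behind door 1 (prior 1/3): the host opened door 1, so this case is ruled out; weight (1/3)·0 = 0.
If it is behind door 2 (prior 1/3): only door 1 is available, probability 1; weight (1/3)·1 = 1/3.
If it is behind door 3 (prior 1/3): door 1 is available, opened with probability 2/3; weight (1/3)·(2/3) = 2/9.
The weights sum to 5/9.
So P(the car behind door 3 | the host opened door 1) = (2/9) / (5/9) = 2/5.

2/5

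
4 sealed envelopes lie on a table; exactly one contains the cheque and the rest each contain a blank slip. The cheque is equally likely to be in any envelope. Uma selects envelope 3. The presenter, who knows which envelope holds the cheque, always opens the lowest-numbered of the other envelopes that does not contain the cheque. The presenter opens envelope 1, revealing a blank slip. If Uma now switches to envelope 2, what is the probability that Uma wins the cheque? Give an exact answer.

1/3

Consider each possible location of the cheque in turn.
If it is in envelope 1 (prior 1/4): the presenter opened envelope 1, so this case is ruled out; weight (1/4)·0 = 0.
If it is in any of envelopes 2, 3, and 4 (prior 1/4 each): envelope 1 is the lowest-numbered option available, probability 1; weight (1/4)·1 = 1/4 each.
The weights sum to 3/4.
So P(the cheque in envelope 2 | the presenter opened envelope 1) = (1/4) / (3/4) = 1/3.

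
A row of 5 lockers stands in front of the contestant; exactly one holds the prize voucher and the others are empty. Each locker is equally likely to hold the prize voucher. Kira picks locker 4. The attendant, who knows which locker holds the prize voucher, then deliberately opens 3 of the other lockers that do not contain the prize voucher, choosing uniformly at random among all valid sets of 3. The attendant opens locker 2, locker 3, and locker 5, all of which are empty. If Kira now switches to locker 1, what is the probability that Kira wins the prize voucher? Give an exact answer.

4/5

Consider each possible location of the prize voucher in turn.
If it is in locker 1 (prior 1/5): the attendant has no choice, probability 1; weight (1/5)·1 = 1/5.
If it is in any of lockers 2, 3, and 5 (prior 1/5 each): that locker was opened and seen not to hold the prize — ruled out; weight (1/5)·0 = 0 each.
If it is in locker 4 (prior 1/5): the attendant has 4 equally likely choices, so probability 1/4; weight (1/5)·(1/4) = 1/20.
The weights sum to 1/4.
So P(the prize voucher in locker 1 | the attendant opened locker 2, locker 3, and locker 5) = (1/5) / (1/4) = 4/5.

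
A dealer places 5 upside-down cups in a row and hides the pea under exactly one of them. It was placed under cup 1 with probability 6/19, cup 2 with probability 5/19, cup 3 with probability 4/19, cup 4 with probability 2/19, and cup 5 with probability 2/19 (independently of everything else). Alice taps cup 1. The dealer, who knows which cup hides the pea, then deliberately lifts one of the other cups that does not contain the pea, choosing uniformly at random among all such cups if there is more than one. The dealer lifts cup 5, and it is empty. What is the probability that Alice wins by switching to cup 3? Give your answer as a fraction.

Condition on the true location of the pea.
If it is under cup 1 (prior 6/19): the dealer has 4 equally likely choices, so probability 1/4; weight (6/19)·(1/4) = 3/38.
If it is under cup 2 (prior 5/19): the dealer has 3 equally likely choices, so probability 1/3; weight (5/19)·(1/3) = 5/57.
If it is under cup 3 (prior 4/19): the dealer has 3 equally likely choices, so probability 1/3; weight (4/19)·(1/3) = 4/57.
If it is under cup 4 (prior 2/19): the dealer has 3 equally likely choices, so probability 1/3; weight (2/19)·(1/3) = 2/57.
If it is under cup 5 (prior 2/19): the dealer opened cup 5, so this case is ruled out; weight (2/19)·0 = 0.
The weights sum to 31/114.
So P(the pea under cup 3 | the dealer opened cup 5) = (4/57) / (31/114) = 8/31.

8/31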